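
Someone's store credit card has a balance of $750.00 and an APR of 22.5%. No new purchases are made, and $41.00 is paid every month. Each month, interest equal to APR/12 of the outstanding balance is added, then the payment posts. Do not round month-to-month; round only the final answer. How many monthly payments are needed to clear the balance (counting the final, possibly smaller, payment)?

23 months

Monthly rate r = 22.5%/12 = 1.875% = 0.01875.
Recurrence: B ← B·(1+r) − $41.00.
Month 1: interest $14.06; balance after payment $723.06.
Month 2: interest $13.56; balance after payment $695.62.
Closed form: n = −ln(1 − rB₀/P)/ln(1+r) = −ln(0.65701)/ln(1.01875) ≈ 22.612, so the balance reaches zero during payment 23.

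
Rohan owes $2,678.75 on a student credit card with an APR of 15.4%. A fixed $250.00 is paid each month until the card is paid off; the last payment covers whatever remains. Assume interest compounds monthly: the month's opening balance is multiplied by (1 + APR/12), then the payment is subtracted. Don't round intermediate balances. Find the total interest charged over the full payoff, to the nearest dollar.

$222

Monthly rate r = 15.4%/12 = 1.28333% = 0.0128333.
Payoff takes n = ⌈−ln(1 − rB₀/P)/ln(1+r)⌉ = ⌈11.601⌉ = 12 payments; the last is $150.60.
Total paid = 11·$250.00 + $150.60 = $2,900.60.
Total interest = total paid − principal = $2,900.60 − $2,678.75 = $221.85.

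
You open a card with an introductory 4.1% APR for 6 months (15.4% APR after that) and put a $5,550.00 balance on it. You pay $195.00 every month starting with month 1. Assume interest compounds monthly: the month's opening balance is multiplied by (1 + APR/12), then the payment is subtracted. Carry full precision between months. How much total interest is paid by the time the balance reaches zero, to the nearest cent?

Promo months 1–6 at r₀ = 4.1%/12 = 0.00341667; months 7+ at r₁ = 15.4%/12 = 0.0128333.
After month 6: iterate B ← B·(1+r₀) − $195.00 for 6 months → $4,484.71.
Then at r₁ with $195.00/mo: n₂ = −ln(1 − r₁·B/P)/ln(1+r₁) ≈ 27.43 → 28 more payments.
Total paid = 33·$195.00 + $83.98 = $6,518.98; interest = $6,518.98 − $5,550.00 = $968.98.

$968.98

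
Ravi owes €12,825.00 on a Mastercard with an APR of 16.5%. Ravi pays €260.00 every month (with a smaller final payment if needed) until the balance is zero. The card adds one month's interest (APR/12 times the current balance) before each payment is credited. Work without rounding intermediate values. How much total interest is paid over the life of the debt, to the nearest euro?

€8,764

Monthly rate r = 16.5%/12 = 1.375% = 0.01375.
Payoff takes n = ⌈−ln(1 − rB₀/P)/ln(1+r)⌉ = ⌈83.036⌉ = 84 payments; the last is €9.40.
Total paid = 83·€260.00 + €9.40 = €21,589.40.
Total interest = total paid − principal = €21,589.40 − €12,825.00 = €8,764.40.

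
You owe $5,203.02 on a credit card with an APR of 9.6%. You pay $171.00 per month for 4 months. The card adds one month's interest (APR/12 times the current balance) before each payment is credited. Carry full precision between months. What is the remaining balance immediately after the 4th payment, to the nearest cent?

$4,679.27

Monthly rate r = 9.6%/12 = 0.8% = 0.008.
Each month: B ← B·(1+r) − $171.00.
Month 1: interest $41.62; balance after payment $5,073.64.
Month 2: interest $40.59; balance after payment $4,943.23.
Month 3: interest $39.55; balance after payment $4,811.78.
Month 4: interest $38.49; balance after payment $4,679.27.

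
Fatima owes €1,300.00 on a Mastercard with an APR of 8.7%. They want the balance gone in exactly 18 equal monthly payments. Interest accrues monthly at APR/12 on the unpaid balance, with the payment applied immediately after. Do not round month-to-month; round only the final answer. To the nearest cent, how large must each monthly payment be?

€77.30

Monthly rate r = 8.7%/12 = 0.725% = 0.00725.
Level-payment amortization: P = B₀·r / (1 − (1+r)^(−n)) = 1300.00·0.00725 / (1 − 1.00725^(−18)).
Denominator 1 − (1+r)^(−18) = 0.121930219.
P = 9.425 / 0.121930219 ≈ 77.30.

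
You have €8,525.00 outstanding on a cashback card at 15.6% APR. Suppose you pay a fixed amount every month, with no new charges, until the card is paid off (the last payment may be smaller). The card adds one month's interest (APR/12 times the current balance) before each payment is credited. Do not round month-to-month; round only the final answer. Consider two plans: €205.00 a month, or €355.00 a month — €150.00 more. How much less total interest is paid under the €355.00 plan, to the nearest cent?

Monthly rate r = 15.6%/12 = 1.3% = 0.013.
At €205.00/mo: n = ⌈−ln(1 − rB₀/P)/ln(1+r)⌉ = 61 payments (last €45.97); total interest = total paid − €8,525.00 = €3,820.97.
At €355.00/mo: 29 payments (last €345.77); total interest €1,760.77.
Interest saved = €3,820.97 − €1,760.77 = €2,060.20.

€2,060.20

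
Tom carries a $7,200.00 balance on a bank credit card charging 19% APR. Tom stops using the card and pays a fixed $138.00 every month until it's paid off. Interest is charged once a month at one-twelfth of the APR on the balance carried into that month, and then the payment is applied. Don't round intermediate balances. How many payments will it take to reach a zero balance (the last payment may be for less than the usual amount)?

Monthly rate r = 19%/12 = 1.58333% = 0.0158333.
Recurrence: B ← B·(1+r) − $138.00.
Month 1: interest $114.00; balance after payment $7,176.00.
Month 2: interest $113.62; balance after payment $7,151.62.
Closed form: n = −ln(1 − rB₀/P)/ln(1+r) = −ln(0.17391)/ln(1.01583) ≈ 111.348, so the balance reaches zero during payment 112.

112 payments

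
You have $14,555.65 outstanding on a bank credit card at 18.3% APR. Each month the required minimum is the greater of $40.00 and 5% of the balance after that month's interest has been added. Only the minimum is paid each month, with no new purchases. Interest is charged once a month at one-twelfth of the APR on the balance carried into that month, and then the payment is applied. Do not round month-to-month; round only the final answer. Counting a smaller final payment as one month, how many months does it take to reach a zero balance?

105 months

Monthly rate r = 18.3%/12 = 1.525% = 0.01525.
While 5% of the post-interest balance exceeds $40.00, each month B ← (B·(1+r))·(1 − 0.05), i.e. B shrinks by the factor (1+r)·0.95 = 0.96449.
This holds for months 1–81. Entering month 82 the balance is $778.14; 5% of the post-interest balance is now below $40.00, so the flat $40.00 minimum applies from here.
From month 82 a fixed $40.00 at rate r clears $778.14 in 24 more payments. Total: 81 + 24 = 105 months.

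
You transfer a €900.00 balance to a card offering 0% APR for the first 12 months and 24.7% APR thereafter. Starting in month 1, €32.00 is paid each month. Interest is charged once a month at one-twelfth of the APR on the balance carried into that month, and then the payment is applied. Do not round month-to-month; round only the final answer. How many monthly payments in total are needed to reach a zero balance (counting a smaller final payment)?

32 payments

Promo months 1–12 at r₀ = 0%/12 = 0; months 13+ at r₁ = 24.7%/12 = 0.0205833.
After month 12 (no interest yet): B = €900.00 − 12·€32.00 = €516.00.
Then at r₁ with €32.00/mo: n₂ = −ln(1 − r₁·B/P)/ln(1+r₁) ≈ 19.80 → 20 more payments.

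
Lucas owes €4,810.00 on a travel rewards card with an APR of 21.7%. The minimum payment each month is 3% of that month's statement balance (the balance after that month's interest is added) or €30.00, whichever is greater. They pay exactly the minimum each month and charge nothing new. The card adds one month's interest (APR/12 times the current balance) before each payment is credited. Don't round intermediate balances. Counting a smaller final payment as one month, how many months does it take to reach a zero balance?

177 months

Monthly rate r = 21.7%/12 = 1.80833% = 0.0180833.
While 3% of the post-interest balance exceeds €30.00, each month B ← (B·(1+r))·(1 − 0.03), i.e. B shrinks by the factor (1+r)·0.97 = 0.98754.
This holds for months 1–127. Entering month 128 the balance is €978.67; 3% of the post-interest balance is now below €30.00, so the flat €30.00 minimum applies from here.
From month 128 a fixed €30.00 at rate r clears €978.67 in 50 more payments. Total: 127 + 50 = 177 months.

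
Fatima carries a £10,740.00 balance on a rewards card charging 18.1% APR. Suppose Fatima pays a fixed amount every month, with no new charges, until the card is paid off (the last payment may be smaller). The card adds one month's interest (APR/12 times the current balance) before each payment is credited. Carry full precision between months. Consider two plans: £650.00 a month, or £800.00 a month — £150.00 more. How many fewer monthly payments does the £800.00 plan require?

4 fewer payments

Monthly rate r = 18.1%/12 = 1.50833% = 0.0150833.
At £650.00/mo: n = ⌈−ln(1 − rB₀/P)/ln(1+r)⌉ = 20 payments (last £96.27); total interest = total paid − £10,740.00 = £1,706.27.
At £800.00/mo: 16 payments (last £91.71); total interest £1,351.71.
Payments saved = 20 − 16 = 4.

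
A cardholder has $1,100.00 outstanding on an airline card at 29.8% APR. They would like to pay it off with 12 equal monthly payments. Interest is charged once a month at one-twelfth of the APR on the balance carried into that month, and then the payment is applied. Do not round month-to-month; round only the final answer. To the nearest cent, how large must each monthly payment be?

$107.13

Monthly rate r = 29.8%/12 = 2.48333% = 0.0248333.
Level-payment amortization: P = B₀·r / (1 − (1+r)^(−n)) = 1100.00·0.0248333 / (1 − 1.02483^(−12)).
Denominator 1 − (1+r)^(−12) = 0.25499174.
P = 27.3167 / 0.25499174 ≈ 107.13.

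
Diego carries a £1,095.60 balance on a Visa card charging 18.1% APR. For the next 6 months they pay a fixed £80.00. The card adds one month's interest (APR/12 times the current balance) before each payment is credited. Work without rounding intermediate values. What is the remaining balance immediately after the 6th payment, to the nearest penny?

Monthly rate r = 18.1%/12 = 1.50833% = 0.0150833.
Each month: B ← B·(1+r) − £80.00.
Month 1: interest £16.53; balance after payment £1,032.13.
Month 2: interest £15.57; balance after payment £967.69.
Month 3: interest £14.60; balance after payment £902.29.
Month 4: interest £13.61; balance after payment £835.90.
Month 5: interest £12.61; balance after payment £768.51.
Month 6: interest £11.59; balance after payment £700.10.

£700.10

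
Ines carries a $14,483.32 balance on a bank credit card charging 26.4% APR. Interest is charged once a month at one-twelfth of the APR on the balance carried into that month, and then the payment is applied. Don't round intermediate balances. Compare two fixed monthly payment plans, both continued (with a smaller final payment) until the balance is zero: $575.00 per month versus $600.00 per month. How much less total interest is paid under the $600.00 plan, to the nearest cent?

Monthly rate r = 26.4%/12 = 2.2% = 0.022.
At $575.00/mo: n = ⌈−ln(1 − rB₀/P)/ln(1+r)⌉ = 38 payments (last $68.96); total interest = total paid − $14,483.32 = $6,860.64.
At $600.00/mo: 35 payments (last $480.22); total interest $6,396.90.
Interest saved = $6,860.64 − $6,396.90 = $463.74.

$463.74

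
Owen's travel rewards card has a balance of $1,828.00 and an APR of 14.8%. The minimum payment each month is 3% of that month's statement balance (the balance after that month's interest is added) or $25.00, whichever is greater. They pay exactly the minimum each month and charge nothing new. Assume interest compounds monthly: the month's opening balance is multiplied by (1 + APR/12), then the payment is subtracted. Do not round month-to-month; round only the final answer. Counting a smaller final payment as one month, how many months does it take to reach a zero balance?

Monthly rate r = 14.8%/12 = 1.23333% = 0.0123333.
While 3% of the post-interest balance exceeds $25.00, each month B ← (B·(1+r))·(1 − 0.03), i.e. B shrinks by the factor (1+r)·0.97 = 0.98196.
This holds for months 1–44. Entering month 45 the balance is $820.67; 3% of the post-interest balance is now below $25.00, so the flat $25.00 minimum applies from here.
From month 45 a fixed $25.00 at rate r clears $820.67 in 43 more payments. Total: 44 + 43 = 87 months.

87 months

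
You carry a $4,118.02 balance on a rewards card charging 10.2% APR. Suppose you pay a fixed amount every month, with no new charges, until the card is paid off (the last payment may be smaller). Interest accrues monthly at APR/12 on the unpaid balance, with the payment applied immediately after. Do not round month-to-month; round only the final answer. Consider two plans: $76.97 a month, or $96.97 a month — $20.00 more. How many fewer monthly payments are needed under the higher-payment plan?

19 fewer payments

Monthly rate r = 10.2%/12 = 0.85% = 0.0085.
At $76.97/mo: n = ⌈−ln(1 − rB₀/P)/ln(1+r)⌉ = 72 payments (last $50.88); total interest = total paid − $4,118.02 = $1,397.73.
At $96.97/mo: 53 payments (last $87.91); total interest $1,012.33.
Payments saved = 72 − 53 = 19.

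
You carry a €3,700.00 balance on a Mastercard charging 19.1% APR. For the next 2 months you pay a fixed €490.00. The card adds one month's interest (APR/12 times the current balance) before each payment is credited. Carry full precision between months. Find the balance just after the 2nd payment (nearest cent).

€2,830.92

Monthly rate r = 19.1%/12 = 1.59167% = 0.0159167.
Each month: B ← B·(1+r) − €490.00.
Month 1: interest €58.89; balance after payment €3,268.89.
Month 2: interest €52.03; balance after payment €2,830.92.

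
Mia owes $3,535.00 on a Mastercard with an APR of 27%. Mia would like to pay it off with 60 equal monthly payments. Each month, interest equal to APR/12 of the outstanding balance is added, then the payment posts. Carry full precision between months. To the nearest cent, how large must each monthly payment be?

$107.94

Monthly rate r = 27%/12 = 2.25% = 0.0225.
Level-payment amortization: P = B₀·r / (1 − (1+r)^(−n)) = 3535.00·0.0225 / (1 − 1.0225^(−60)).
Denominator 1 − (1+r)^(−60) = 0.736851439.
P = 79.5375 / 0.736851439 ≈ 107.94.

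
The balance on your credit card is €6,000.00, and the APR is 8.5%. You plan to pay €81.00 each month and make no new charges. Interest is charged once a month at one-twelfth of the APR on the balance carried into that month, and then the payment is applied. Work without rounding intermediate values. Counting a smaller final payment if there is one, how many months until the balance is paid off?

106 payments

Monthly rate r = 8.5%/12 = 0.708333% = 0.00708333.
Recurrence: B ← B·(1+r) − €81.00.
Month 1: interest €42.50; balance after payment €5,961.50.
Month 2: interest €42.23; balance after payment €5,922.73.
Closed form: n = −ln(1 − rB₀/P)/ln(1+r) = −ln(0.47531)/ln(1.00708) ≈ 105.377, so the balance reaches zero during payment 106.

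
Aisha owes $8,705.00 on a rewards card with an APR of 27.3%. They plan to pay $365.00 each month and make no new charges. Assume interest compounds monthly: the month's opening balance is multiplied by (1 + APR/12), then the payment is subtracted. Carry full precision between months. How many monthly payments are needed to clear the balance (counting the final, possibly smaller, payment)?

Monthly rate r = 27.3%/12 = 2.275% = 0.02275.
Recurrence: B ← B·(1+r) − $365.00.
Month 1: interest $198.04; balance after payment $8,538.04.
Month 2: interest $194.24; balance after payment $8,367.28.
Closed form: n = −ln(1 − rB₀/P)/ln(1+r) = −ln(0.45743)/ln(1.02275) ≈ 34.769, so the balance reaches zero during payment 35.

35 payments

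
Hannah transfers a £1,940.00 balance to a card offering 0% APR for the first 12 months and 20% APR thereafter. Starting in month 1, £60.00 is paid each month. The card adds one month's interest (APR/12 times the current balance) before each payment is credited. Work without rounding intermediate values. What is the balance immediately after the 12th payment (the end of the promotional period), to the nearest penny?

£1,220.00

Promo months 1–12 at r₀ = 0%/12 = 0; months 13+ at r₁ = 20%/12 = 0.0166667.
After month 12 (no interest yet): B = £1,940.00 − 12·£60.00 = £1,220.00.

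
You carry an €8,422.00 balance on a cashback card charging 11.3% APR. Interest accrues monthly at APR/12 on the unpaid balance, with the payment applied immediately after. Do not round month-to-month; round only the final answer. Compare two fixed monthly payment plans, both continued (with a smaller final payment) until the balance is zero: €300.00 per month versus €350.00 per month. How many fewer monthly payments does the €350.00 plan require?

Monthly rate r = 11.3%/12 = 0.941667% = 0.00941667.
At €300.00/mo: n = ⌈−ln(1 − rB₀/P)/ln(1+r)⌉ = 33 payments (last €227.11); total interest = total paid − €8,422.00 = €1,405.11.
At €350.00/mo: 28 payments (last €145.59); total interest €1,173.59.
Payments saved = 33 − 28 = 5.

5 fewer payments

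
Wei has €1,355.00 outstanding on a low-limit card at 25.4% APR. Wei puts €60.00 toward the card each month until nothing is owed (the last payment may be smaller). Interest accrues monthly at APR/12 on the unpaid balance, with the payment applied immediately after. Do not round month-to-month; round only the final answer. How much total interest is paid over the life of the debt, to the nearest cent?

€507.30

Monthly rate r = 25.4%/12 = 2.11667% = 0.0211667.
Payoff takes n = ⌈−ln(1 − rB₀/P)/ln(1+r)⌉ = ⌈31.038⌉ = 32 payments; the last is €2.30.
Total paid = 31·€60.00 + €2.30 = €1,862.30.
Total interest = total paid − principal = €1,862.30 − €1,355.00 = €507.30.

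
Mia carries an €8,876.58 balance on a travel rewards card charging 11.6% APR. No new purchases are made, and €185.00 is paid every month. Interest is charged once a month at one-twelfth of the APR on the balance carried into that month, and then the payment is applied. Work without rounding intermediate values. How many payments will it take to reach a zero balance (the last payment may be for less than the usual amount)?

Monthly rate r = 11.6%/12 = 0.966667% = 0.00966667.
Recurrence: B ← B·(1+r) − €185.00.
Month 1: interest €85.81; balance after payment €8,777.39.
Month 2: interest €84.85; balance after payment €8,677.24.
Closed form: n = −ln(1 − rB₀/P)/ln(1+r) = −ln(0.53618)/ln(1.00967) ≈ 64.789, so the balance reaches zero during payment 65.

65 payments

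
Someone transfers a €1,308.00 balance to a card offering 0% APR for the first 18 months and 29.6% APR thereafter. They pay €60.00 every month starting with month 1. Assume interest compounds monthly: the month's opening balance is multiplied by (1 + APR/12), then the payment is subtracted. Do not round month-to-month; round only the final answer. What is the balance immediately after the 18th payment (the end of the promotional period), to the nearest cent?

Promo months 1–18 at r₀ = 0%/12 = 0; months 19+ at r₁ = 29.6%/12 = 0.0246667.
After month 18 (no interest yet): B = €1,308.00 − 18·€60.00 = €228.00.

€228.00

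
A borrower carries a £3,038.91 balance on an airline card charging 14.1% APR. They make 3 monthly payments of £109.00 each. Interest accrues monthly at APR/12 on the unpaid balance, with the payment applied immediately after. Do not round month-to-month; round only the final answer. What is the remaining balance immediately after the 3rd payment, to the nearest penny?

£2,816.44

Monthly rate r = 14.1%/12 = 1.175% = 0.01175.
Each month: B ← B·(1+r) − £109.00.
Month 1: interest £35.71; balance after payment £2,965.62.
Month 2: interest £34.85; balance after payment £2,891.46.
Month 3: interest £33.97; balance after payment £2,816.44.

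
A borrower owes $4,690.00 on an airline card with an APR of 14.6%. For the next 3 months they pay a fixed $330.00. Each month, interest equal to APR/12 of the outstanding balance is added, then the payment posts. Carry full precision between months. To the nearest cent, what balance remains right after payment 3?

Monthly rate r = 14.6%/12 = 1.21667% = 0.0121667.
Each month: B ← B·(1+r) − $330.00.
Month 1: interest $57.06; balance after payment $4,417.06.
Month 2: interest $53.74; balance after payment $4,140.80.
Month 3: interest $50.38; balance after payment $3,861.18.

$3,861.18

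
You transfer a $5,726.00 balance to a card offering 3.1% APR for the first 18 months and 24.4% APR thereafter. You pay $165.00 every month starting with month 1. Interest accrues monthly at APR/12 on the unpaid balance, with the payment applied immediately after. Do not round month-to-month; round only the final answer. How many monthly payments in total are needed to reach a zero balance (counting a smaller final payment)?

Promo months 1–18 at r₀ = 3.1%/12 = 0.00258333; months 19+ at r₁ = 24.4%/12 = 0.0203333.
After month 18: iterate B ← B·(1+r₀) − $165.00 for 18 months → $2,962.06.
Then at r₁ with $165.00/mo: n₂ = −ln(1 − r₁·B/P)/ln(1+r₁) ≈ 22.56 → 23 more payments.

41 months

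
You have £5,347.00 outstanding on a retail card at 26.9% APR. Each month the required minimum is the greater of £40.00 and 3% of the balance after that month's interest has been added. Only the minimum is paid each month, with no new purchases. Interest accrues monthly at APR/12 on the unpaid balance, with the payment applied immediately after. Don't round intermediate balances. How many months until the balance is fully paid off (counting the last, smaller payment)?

230 months

Monthly rate r = 26.9%/12 = 2.24167% = 0.0224167.
While 3% of the post-interest balance exceeds £40.00, each month B ← (B·(1+r))·(1 − 0.03), i.e. B shrinks by the factor (1+r)·0.97 = 0.99174.
This holds for months 1–171. Entering month 172 the balance is £1,295.54; 3% of the post-interest balance is now below £40.00, so the flat £40.00 minimum applies from here.
From month 172 a fixed £40.00 at rate r clears £1,295.54 in 59 more payments. Total: 171 + 59 = 230 months.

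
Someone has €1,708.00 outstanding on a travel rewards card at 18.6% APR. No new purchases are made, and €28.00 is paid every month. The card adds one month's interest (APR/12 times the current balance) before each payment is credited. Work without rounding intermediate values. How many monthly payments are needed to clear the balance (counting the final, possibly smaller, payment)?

190 months

Monthly rate r = 18.6%/12 = 1.55% = 0.0155.
Recurrence: B ← B·(1+r) − €28.00.
Month 1: interest €26.47; balance after payment €1,706.47.
Month 2: interest €26.45; balance after payment €1,704.92.
Closed form: n = −ln(1 − rB₀/P)/ln(1+r) = −ln(0.0545)/ln(1.0155) ≈ 189.164, so the balance reaches zero during payment 190.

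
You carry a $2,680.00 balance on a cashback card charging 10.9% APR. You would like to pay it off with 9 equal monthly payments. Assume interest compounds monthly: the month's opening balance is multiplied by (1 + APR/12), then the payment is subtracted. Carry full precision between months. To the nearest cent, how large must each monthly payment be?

Monthly rate r = 10.9%/12 = 0.908333% = 0.00908333.
Level-payment amortization: P = B₀·r / (1 − (1+r)^(−n)) = 2680.00·0.00908333 / (1 − 1.00908^(−9)).
Denominator 1 − (1+r)^(−9) = 0.078157553.
P = 24.3433 / 0.078157553 ≈ 311.46.

$311.46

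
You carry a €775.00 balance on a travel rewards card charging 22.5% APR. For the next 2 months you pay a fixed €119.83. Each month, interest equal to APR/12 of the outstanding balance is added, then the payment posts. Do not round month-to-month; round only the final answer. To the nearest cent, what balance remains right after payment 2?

Monthly rate r = 22.5%/12 = 1.875% = 0.01875.
Each month: B ← B·(1+r) − €119.83.
Month 1: interest €14.53; balance after payment €669.70.
Month 2: interest €12.56; balance after payment €562.43.

€562.43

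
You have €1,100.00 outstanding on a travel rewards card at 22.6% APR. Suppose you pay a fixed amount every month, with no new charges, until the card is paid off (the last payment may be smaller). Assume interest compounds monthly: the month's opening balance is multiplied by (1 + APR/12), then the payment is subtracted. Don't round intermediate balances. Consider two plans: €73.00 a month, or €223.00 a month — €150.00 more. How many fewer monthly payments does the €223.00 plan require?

12 fewer payments

Monthly rate r = 22.6%/12 = 1.88333% = 0.0188333.
At €73.00/mo: n = ⌈−ln(1 − rB₀/P)/ln(1+r)⌉ = 18 payments (last €64.99); total interest = total paid − €1,100.00 = €205.99.
At €223.00/mo: 6 payments (last €50.70); total interest €65.70.
Payments saved = 18 − 6 = 12.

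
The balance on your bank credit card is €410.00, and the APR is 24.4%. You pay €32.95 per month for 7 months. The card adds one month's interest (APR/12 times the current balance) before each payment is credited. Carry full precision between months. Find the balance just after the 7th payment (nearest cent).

Monthly rate r = 24.4%/12 = 2.03333% = 0.0203333.
Each month: B ← B·(1+r) − €32.95.
Month 1: interest €8.34; balance after payment €385.39.
Month 2: interest €7.84; balance after payment €360.27.
Month 3: interest €7.33; balance after payment €334.65.
Month 4: interest €6.80; balance after payment €308.50.
Month 5: interest €6.27; balance after payment €281.83.
Month 6: interest €5.73; balance after payment €254.61.
Month 7: interest €5.18; balance after payment €226.83.

€226.83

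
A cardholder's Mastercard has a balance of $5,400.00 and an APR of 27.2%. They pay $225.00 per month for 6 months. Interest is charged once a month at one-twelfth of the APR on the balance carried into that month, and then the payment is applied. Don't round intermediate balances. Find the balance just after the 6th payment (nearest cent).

Monthly rate r = 27.2%/12 = 2.26667% = 0.0226667.
Each month: B ← B·(1+r) − $225.00.
Month 1: interest $122.40; balance after payment $5,297.40.
Month 2: interest $120.07; balance after payment $5,192.47.
Month 3: interest $117.70; balance after payment $5,085.17.
Month 4: interest $115.26; balance after payment $4,975.43.
Month 5: interest $112.78; balance after payment $4,863.21.
Month 6: interest $110.23; balance after payment $4,748.44.

$4,748.44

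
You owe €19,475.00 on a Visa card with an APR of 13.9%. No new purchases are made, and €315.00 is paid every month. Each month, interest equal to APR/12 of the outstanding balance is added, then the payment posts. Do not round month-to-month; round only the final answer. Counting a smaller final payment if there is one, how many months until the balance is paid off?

Monthly rate r = 13.9%/12 = 1.15833% = 0.0115833.
Recurrence: B ← B·(1+r) − €315.00.
Month 1: interest €225.59; balance after payment €19,385.59.
Month 2: interest €224.55; balance after payment €19,295.14.
Closed form: n = −ln(1 − rB₀/P)/ln(1+r) = −ln(0.28386)/ln(1.01158) ≈ 109.344, so the balance reaches zero during payment 110.

110 months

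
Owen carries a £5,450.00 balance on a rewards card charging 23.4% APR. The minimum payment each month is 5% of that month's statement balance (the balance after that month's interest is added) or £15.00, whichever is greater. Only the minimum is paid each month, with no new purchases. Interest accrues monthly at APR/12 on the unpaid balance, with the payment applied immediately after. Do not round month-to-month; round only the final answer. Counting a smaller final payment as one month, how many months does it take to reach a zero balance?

Monthly rate r = 23.4%/12 = 1.95% = 0.0195.
While 5% of the post-interest balance exceeds £15.00, each month B ← (B·(1+r))·(1 − 0.05), i.e. B shrinks by the factor (1+r)·0.95 = 0.96852.
This holds for months 1–92. Entering month 93 the balance is £287.47; 5% of the post-interest balance is now below £15.00, so the flat £15.00 minimum applies from here.
From month 93 a fixed £15.00 at rate r clears £287.47 in 25 more payments. Total: 92 + 25 = 117 months.

117 months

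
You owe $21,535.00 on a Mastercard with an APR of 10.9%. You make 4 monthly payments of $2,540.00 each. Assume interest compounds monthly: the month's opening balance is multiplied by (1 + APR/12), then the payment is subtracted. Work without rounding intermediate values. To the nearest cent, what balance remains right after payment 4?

Monthly rate r = 10.9%/12 = 0.908333% = 0.00908333.
Each month: B ← B·(1+r) − $2,540.00.
Month 1: interest $195.61; balance after payment $19,190.61.
Month 2: interest $174.31; balance after payment $16,824.92.
Month 3: interest $152.83; balance after payment $14,437.75.
Month 4: interest $131.14; balance after payment $12,028.89.

$12,028.89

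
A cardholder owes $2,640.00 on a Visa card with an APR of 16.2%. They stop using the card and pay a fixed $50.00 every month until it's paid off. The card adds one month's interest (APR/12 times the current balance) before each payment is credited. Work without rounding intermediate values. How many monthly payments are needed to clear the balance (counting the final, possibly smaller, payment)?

94 payments

Monthly rate r = 16.2%/12 = 1.35% = 0.0135.
Recurrence: B ← B·(1+r) − $50.00.
Month 1: interest $35.64; balance after payment $2,625.64.
Month 2: interest $35.45; balance after payment $2,611.09.
Closed form: n = −ln(1 − rB₀/P)/ln(1+r) = −ln(0.2872)/ln(1.0135) ≈ 93.035, so the balance reaches zero during payment 94.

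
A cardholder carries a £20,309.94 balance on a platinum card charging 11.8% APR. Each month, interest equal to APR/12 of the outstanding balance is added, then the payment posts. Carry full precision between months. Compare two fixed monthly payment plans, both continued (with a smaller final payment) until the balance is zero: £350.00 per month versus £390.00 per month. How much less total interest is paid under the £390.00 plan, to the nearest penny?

Monthly rate r = 11.8%/12 = 0.983333% = 0.00983333.
At £350.00/mo: n = ⌈−ln(1 − rB₀/P)/ln(1+r)⌉ = 87 payments (last £138.47); total interest = total paid − £20,309.94 = £9,928.53.
At £390.00/mo: 74 payments (last £131.70); total interest £8,291.76.
Interest saved = £9,928.53 − £8,291.76 = £1,636.77.

£1,636.77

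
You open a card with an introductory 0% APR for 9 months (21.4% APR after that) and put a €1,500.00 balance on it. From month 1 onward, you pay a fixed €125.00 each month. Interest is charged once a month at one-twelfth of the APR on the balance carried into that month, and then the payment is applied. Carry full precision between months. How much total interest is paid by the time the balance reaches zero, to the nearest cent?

Promo months 1–9 at r₀ = 0%/12 = 0; months 10+ at r₁ = 21.4%/12 = 0.0178333.
After month 9 (no interest yet): B = €1,500.00 − 9·€125.00 = €375.00.
Then at r₁ with €125.00/mo: n₂ = −ln(1 − r₁·B/P)/ln(1+r₁) ≈ 3.11 → 4 more payments.
Total paid = 12·€125.00 + €13.94 = €1,513.94; interest = €1,513.94 − €1,500.00 = €13.94.

€13.94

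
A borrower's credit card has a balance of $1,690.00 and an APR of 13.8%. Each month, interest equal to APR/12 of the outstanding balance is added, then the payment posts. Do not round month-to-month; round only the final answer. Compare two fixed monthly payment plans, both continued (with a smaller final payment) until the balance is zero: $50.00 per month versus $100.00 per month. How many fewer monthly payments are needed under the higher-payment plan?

25 fewer payments

Monthly rate r = 13.8%/12 = 1.15% = 0.0115.
At $50.00/mo: n = ⌈−ln(1 − rB₀/P)/ln(1+r)⌉ = 44 payments (last $2.15); total interest = total paid − $1,690.00 = $462.15.
At $100.00/mo: 19 payments (last $90.02); total interest $200.02.
Payments saved = 44 − 19 = 25.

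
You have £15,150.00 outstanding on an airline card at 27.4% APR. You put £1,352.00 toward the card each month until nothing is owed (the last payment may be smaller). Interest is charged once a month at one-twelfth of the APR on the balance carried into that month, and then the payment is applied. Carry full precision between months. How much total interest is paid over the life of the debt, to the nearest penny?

Monthly rate r = 27.4%/12 = 2.28333% = 0.0228333.
Payoff takes n = ⌈−ln(1 − rB₀/P)/ln(1+r)⌉ = ⌈13.090⌉ = 14 payments; the last is £123.01.
Total paid = 13·£1,352.00 + £123.01 = £17,699.01.
Total interest = total paid − principal = £17,699.01 − £15,150.00 = £2,549.01.

£2,549.01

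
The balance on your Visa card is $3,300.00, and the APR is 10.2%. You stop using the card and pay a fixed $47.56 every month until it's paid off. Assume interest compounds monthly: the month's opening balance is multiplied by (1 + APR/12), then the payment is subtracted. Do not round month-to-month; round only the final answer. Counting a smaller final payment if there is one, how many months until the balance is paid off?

106 payments

Monthly rate r = 10.2%/12 = 0.85% = 0.0085.
Recurrence: B ← B·(1+r) − $47.56.
Month 1: interest $28.05; balance after payment $3,280.49.
Month 2: interest $27.88; balance after payment $3,260.81.
Closed form: n = −ln(1 − rB₀/P)/ln(1+r) = −ln(0.41022)/ln(1.0085) ≈ 105.276, so the balance reaches zero during payment 106.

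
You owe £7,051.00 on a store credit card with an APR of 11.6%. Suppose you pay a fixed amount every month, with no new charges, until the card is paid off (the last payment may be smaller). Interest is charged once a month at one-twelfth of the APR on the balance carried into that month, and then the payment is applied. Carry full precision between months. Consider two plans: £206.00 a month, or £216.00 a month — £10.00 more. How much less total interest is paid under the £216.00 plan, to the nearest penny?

£90.49

Monthly rate r = 11.6%/12 = 0.966667% = 0.00966667.
At £206.00/mo: n = ⌈−ln(1 − rB₀/P)/ln(1+r)⌉ = 42 payments (last £157.57); total interest = total paid − £7,051.00 = £1,552.57.
At £216.00/mo: 40 payments (last £89.08); total interest £1,462.08.
Interest saved = £1,552.57 − £1,462.08 = £90.49.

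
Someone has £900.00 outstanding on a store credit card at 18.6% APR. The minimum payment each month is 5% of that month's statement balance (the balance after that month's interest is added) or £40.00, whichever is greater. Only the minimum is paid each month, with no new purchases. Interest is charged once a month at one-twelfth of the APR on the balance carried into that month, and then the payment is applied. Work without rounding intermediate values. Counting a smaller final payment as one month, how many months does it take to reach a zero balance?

Monthly rate r = 18.6%/12 = 1.55% = 0.0155.
While 5% of the post-interest balance exceeds £40.00, each month B ← (B·(1+r))·(1 − 0.05), i.e. B shrinks by the factor (1+r)·0.95 = 0.96473.
This holds for months 1–4. Entering month 5 the balance is £779.57; 5% of the post-interest balance is now below £40.00, so the flat £40.00 minimum applies from here.
From month 5 a fixed £40.00 at rate r clears £779.57 in 24 more payments. Total: 4 + 24 = 28 months.

28 months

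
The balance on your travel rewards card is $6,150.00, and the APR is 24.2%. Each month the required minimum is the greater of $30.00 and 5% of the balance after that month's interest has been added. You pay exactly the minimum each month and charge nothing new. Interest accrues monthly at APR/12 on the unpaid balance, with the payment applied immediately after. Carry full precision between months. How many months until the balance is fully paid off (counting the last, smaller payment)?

101 months

Monthly rate r = 24.2%/12 = 2.01667% = 0.0201667.
While 5% of the post-interest balance exceeds $30.00, each month B ← (B·(1+r))·(1 − 0.05), i.e. B shrinks by the factor (1+r)·0.95 = 0.96916.
This holds for months 1–75. Entering month 76 the balance is $586.79; 5% of the post-interest balance is now below $30.00, so the flat $30.00 minimum applies from here.
From month 76 a fixed $30.00 at rate r clears $586.79 in 26 more payments. Total: 75 + 26 = 101 months.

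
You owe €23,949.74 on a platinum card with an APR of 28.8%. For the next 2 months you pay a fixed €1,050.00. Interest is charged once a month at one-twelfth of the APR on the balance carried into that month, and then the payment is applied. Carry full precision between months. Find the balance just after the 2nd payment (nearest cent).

Monthly rate r = 28.8%/12 = 2.4% = 0.024.
Each month: B ← B·(1+r) − €1,050.00.
Month 1: interest €574.79; balance after payment €23,474.53.
Month 2: interest €563.39; balance after payment €22,987.92.

€22,987.92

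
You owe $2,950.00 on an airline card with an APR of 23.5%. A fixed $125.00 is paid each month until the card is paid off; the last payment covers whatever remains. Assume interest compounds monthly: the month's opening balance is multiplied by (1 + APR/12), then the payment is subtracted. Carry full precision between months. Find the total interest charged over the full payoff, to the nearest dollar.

$1,047

Monthly rate r = 23.5%/12 = 1.95833% = 0.0195833.
Payoff takes n = ⌈−ln(1 − rB₀/P)/ln(1+r)⌉ = ⌈31.979⌉ = 32 payments; the last is $122.43.
Total paid = 31·$125.00 + $122.43 = $3,997.43.
Total interest = total paid − principal = $3,997.43 − $2,950.00 = $1,047.43.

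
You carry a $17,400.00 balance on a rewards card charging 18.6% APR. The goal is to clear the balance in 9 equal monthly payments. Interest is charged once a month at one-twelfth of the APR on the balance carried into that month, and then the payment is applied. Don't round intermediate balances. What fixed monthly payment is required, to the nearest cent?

Monthly rate r = 18.6%/12 = 1.55% = 0.0155.
Level-payment amortization: P = B₀·r / (1 − (1+r)^(−n)) = 17400.00·0.0155 / (1 − 1.0155^(−9)).
Denominator 1 − (1+r)^(−9) = 0.129275729.
P = 269.7 / 0.129275729 ≈ 2086.24.

$2,086.24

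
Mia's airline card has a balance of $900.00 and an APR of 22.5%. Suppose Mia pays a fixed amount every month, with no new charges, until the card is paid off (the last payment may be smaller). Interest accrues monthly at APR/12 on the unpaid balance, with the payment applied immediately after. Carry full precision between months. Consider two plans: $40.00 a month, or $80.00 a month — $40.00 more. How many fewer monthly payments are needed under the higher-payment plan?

Monthly rate r = 22.5%/12 = 1.875% = 0.01875.
At $40.00/mo: n = ⌈−ln(1 − rB₀/P)/ln(1+r)⌉ = 30 payments (last $20.01); total interest = total paid − $900.00 = $280.01.
At $80.00/mo: 13 payments (last $60.40); total interest $120.40.
Payments saved = 30 − 13 = 17.

17 fewer payments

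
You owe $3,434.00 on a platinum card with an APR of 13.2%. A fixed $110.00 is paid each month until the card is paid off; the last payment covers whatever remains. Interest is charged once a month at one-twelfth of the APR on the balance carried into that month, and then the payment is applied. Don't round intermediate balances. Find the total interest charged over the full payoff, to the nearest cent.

Monthly rate r = 13.2%/12 = 1.1% = 0.011.
Payoff takes n = ⌈−ln(1 − rB₀/P)/ln(1+r)⌉ = ⌈38.454⌉ = 39 payments; the last is $50.05.
Total paid = 38·$110.00 + $50.05 = $4,230.05.
Total interest = total paid − principal = $4,230.05 − $3,434.00 = $796.05.

$796.05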